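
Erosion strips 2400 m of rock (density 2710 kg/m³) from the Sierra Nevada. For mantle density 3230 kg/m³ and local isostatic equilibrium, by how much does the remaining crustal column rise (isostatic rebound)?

Unloading: uplift u = e ρ_c/ρ_m = 2400 m × 2710/3230 = 2010 m.

2010 m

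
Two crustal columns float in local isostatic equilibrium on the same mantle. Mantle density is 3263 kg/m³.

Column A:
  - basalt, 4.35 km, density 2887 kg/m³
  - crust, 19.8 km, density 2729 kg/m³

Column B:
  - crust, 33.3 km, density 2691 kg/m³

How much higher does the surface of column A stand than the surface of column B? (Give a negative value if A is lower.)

−2.1 km

For any compensation level in the mantle, the mantle terms cancel and isostasy reduces to e = (Σt_A − Σt_B) − (Σ(ρt)_A − Σ(ρt)_B) / ρ_m.
Σt_A = 24.15 km; Σt_B = 33.3 km; Σ(ρt)_A = 66592.65; Σ(ρt)_B = 89610.3 (in km·kg/m³).
e = (24.15 − 33.3) − (66592.65 − 89610.3) / 3263 = −2.1 km.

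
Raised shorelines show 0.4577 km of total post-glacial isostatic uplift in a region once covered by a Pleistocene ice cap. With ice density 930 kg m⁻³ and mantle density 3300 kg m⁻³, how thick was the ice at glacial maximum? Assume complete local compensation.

1.62 km

u = t ρ_ice/ρ_m → t = u ρ_m/ρ_ice = 0.4577 km × 3300/930 = 1.62 km.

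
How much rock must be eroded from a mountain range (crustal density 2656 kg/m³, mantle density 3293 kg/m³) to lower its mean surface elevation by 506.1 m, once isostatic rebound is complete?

Net drop Δ = e − u = e − e ρ_c/ρ_m = e (ρ_m − ρ_c)/ρ_m.
e = Δ ρ_m/(ρ_m − ρ_c) = 506.1 m × 3293/637 = 2620 m.

2620 m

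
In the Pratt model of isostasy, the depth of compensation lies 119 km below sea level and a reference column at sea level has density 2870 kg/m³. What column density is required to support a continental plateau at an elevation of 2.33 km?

2810 kg/m³

Pratt balance: ρ_ref D = ρ (D + h).
ρ = ρ_ref D/(D + h) = 2870 × 119 km/(119 km + 2.33 km) = 2810 kg/m³.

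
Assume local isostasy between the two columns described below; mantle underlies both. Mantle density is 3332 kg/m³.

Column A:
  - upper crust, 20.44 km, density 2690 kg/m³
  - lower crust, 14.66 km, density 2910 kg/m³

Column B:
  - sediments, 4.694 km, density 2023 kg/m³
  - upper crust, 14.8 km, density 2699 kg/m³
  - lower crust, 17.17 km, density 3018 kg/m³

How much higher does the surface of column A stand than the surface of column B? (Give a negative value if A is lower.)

For any compensation level in the mantle, the mantle terms cancel and isostasy reduces to e = (Σt_A − Σt_B) − (Σ(ρt)_A − Σ(ρt)_B) / ρ_m.
Σt_A = 35.1 km; Σt_B = 36.664 km; Σ(ρt)_A = 97644.2; Σ(ρt)_B = 101260.222 (in km·kg/m³).
e = (35.1 − 36.664) − (97644.2 − 101260.222) / 3332 = −0.479 km.

−0.479 km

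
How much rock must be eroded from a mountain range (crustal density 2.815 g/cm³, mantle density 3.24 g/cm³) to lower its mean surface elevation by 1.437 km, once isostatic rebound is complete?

11 km

Net drop Δ = e − u = e − e ρ_c/ρ_m = e (ρ_m − ρ_c)/ρ_m.
e = Δ ρ_m/(ρ_m − ρ_c) = 1.437 km × 3.24/0.425 = 11 km.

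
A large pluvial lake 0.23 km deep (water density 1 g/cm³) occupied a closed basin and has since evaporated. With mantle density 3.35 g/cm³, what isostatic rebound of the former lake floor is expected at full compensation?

u = d ρ_w/ρ_m = 0.23 km × 1/3.35 = 0.0687 km.

0.0687 km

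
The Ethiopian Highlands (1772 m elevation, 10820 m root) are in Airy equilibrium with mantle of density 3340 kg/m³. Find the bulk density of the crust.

ρ_c h = (ρ_m − ρ_c) r → ρ_c (h + r) = ρ_m r → ρ_c = ρ_m r / (h + r).
ρ_c = 3340 × 10820 m / (1772 m + 10820 m) = 2870 kg/m³.

2870 kg/m³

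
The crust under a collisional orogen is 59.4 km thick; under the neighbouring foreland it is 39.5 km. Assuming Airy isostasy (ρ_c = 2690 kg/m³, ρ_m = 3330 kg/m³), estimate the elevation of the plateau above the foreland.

3.82 km

Excess crust Δ = 59.4 km − 39.5 km = 19.9 km, split between elevation h and root r with h + r = Δ.
Airy balance ρ_c h = (ρ_m − ρ_c) r gives r = h ρ_c/(ρ_m − ρ_c), so h (1 + ρ_c/(ρ_m − ρ_c)) = Δ, i.e. h = Δ (ρ_m − ρ_c)/ρ_m.
h = 19.9 km × 640/3330 = 3.82 km.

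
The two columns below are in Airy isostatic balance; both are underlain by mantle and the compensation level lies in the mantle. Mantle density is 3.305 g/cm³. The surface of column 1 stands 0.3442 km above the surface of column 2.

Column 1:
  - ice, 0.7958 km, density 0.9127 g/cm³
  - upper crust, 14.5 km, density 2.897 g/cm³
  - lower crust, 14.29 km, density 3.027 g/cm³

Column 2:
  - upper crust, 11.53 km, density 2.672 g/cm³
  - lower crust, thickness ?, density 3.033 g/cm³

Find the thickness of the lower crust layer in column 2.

12.3 km

Take the compensation level at the base of the deeper column (depth z_c below the surface of column 1) and equate Σ ρ_i t_i down to z_c; mantle fills any gap and the z_c terms cancel.
Column 1: 0.7958×0.9127 + 14.5×2.897 + 14.29×3.027 + (z_c − 29.5858)×3.305
Column 2: 0.3442×0 + 11.53×2.672 + x×3.033 + (z_c − 0.3442 − 11.53 − x)×3.305
The z_c×3.305 term appears on both sides and cancels. Collect the known terms of each column as K = Σ(ρt)_known − 3.305 × (depth of known layers): K_1 = 85.9886567 − 3.305×29.5858 = −11.7924123; K_2 = 30.80816 − 3.305×(0.3442 + 11.53) = −8.436071.
Balance: K_1 = K_2 − x×(3.305 − 3.033), so x = (K_2 − K_1)/(3.305 − 3.033) = 3.35634/0.272 = 12.3 km.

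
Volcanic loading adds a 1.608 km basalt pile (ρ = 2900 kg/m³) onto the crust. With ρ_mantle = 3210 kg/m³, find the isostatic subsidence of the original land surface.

1.45 km

Subaerial loading: s = t ρ_load / ρ_m.
s = 1.608 km × 2900/3210 = 1.45 km.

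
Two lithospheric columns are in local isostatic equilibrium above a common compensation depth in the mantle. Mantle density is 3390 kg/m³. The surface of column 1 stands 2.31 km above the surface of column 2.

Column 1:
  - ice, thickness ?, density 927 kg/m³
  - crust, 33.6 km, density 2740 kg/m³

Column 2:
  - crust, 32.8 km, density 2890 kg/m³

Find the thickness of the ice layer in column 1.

0.971 km

Take the compensation level at the base of the deeper column (depth z_c below the surface of column 1) and equate Σ ρ_i t_i down to z_c; mantle fills any gap and the z_c terms cancel.
Column 1: x×927 + 33.6×2740 + (z_c − 33.6 − x)×3390
Column 2: 2.31×0 + 32.8×2890 + (z_c − 2.31 − 32.8)×3390
The z_c×3390 term appears on both sides and cancels. Collect the known terms of each column as K = Σ(ρt)_known − 3390 × (depth of known layers): K_1 = 92064 − 3390×33.6 = −21840; K_2 = 94792 − 3390×(2.31 + 32.8) = −24230.9.
Balance: K_1 − x×(3390 − 927) = K_2, so x = (K_1 − K_2)/(3390 − 927) = 2390.9/2463 = 0.971 km.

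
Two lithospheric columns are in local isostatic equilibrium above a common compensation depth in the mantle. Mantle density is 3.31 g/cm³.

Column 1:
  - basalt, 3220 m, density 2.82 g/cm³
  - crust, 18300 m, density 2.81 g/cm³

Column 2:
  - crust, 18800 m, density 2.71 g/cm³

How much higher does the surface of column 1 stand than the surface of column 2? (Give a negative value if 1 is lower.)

For any compensation level in the mantle, the mantle terms cancel and isostasy reduces to e = (Σt_1 − Σt_2) − (Σ(ρt)_1 − Σ(ρt)_2) / ρ_m.
Σt_1 = 21520 m; Σt_2 = 18800 m; Σ(ρt)_1 = 60503.4; Σ(ρt)_2 = 50948 (in m·g/cm³).
e = (21520 − 18800) − (60503.4 − 50948) / 3.31 = −167 m.

−167 m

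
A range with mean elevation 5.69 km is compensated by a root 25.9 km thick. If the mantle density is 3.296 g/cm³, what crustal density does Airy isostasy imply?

ρ_c h = (ρ_m − ρ_c) r → ρ_c (h + r) = ρ_m r → ρ_c = ρ_m r / (h + r).
ρ_c = 3.296 × 25.9 km / (5.69 km + 25.9 km) = 2.7 g/cm³.

2.7 g/cm³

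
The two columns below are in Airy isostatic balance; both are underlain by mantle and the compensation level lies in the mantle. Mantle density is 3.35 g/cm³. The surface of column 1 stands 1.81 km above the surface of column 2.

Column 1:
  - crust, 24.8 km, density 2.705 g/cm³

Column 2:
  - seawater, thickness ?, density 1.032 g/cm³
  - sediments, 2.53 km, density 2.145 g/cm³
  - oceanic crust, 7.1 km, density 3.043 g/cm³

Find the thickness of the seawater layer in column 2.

Take the compensation level at the base of the deeper column (depth z_c below the surface of column 1) and equate Σ ρ_i t_i down to z_c; mantle fills any gap and the z_c terms cancel.
Column 1: 24.8×2.705 + (z_c − 24.8)×3.35
Column 2: 1.81×0 + x×1.032 + 2.53×2.145 + 7.1×3.043 + (z_c − 1.81 − 9.63 − x)×3.35
The z_c×3.35 term appears on both sides and cancels. Collect the known terms of each column as K = Σ(ρt)_known − 3.35 × (depth of known layers): K_1 = 67.084 − 3.35×24.8 = −15.996; K_2 = 27.03215 − 3.35×(1.81 + 9.63) = −11.29185.
Balance: K_1 = K_2 − x×(3.35 − 1.032), so x = (K_2 − K_1)/(3.35 − 1.032) = 4.70415/2.318 = 2.03 km.

2.03 km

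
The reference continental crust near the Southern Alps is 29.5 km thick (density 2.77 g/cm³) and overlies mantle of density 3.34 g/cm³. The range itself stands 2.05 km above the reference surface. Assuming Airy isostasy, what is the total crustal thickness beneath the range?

Root depth r = h ρ_c / (ρ_m − ρ_c) = 2.05 km × 2.77 / 0.57 = 9.962 km.
Total thickness = T + h + r = 29.5 km + 2.05 km + 9.962 km = 41.5 km.

41.5 km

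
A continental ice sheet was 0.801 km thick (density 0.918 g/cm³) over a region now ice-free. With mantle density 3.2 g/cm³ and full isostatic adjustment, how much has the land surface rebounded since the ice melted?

0.23 km

Removing the load lets mantle flow back in; uplift u satisfies ρ_ice t = ρ_m u.
u = t ρ_ice/ρ_m = 0.801 km × 0.918/3.2 = 0.23 km.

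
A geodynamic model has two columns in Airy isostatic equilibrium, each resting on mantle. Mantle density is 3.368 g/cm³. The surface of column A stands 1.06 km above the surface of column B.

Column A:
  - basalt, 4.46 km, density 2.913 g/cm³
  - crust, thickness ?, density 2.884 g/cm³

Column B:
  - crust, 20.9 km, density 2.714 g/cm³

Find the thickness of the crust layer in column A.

31.4 km

Take the compensation level at the base of the deeper column (depth z_c below the surface of column A) and equate Σ ρ_i t_i down to z_c; mantle fills any gap and the z_c terms cancel.
Column A: 4.46×2.913 + x×2.884 + (z_c − 4.46 − x)×3.368
Column B: 1.06×0 + 20.9×2.714 + (z_c − 1.06 − 20.9)×3.368
The z_c×3.368 term appears on both sides and cancels. Collect the known terms of each column as K = Σ(ρt)_known − 3.368 × (depth of known layers): K_A = 12.99198 − 3.368×4.46 = −2.0293; K_B = 56.7226 − 3.368×(1.06 + 20.9) = −17.23868.
Balance: K_A − x×(3.368 − 2.884) = K_B, so x = (K_A − K_B)/(3.368 − 2.884) = 15.2094/0.484 = 31.4 km.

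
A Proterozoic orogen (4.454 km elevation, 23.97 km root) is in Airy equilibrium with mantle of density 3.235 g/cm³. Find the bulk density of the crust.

2.73 g/cm³

ρ_c h = (ρ_m − ρ_c) r → ρ_c (h + r) = ρ_m r → ρ_c = ρ_m r / (h + r).
ρ_c = 3.235 × 23.97 km / (4.454 km + 23.97 km) = 2.73 g/cm³.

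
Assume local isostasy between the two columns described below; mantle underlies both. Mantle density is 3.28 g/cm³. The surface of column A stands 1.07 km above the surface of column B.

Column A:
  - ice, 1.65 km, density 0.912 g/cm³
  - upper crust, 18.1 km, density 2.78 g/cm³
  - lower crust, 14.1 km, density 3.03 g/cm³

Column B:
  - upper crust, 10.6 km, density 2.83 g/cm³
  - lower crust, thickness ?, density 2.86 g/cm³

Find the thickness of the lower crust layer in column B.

Take the compensation level at the base of the deeper column (depth z_c below the surface of column A) and equate Σ ρ_i t_i down to z_c; mantle fills any gap and the z_c terms cancel.
Column A: 1.65×0.912 + 18.1×2.78 + 14.1×3.03 + (z_c − 33.85)×3.28
Column B: 1.07×0 + 10.6×2.83 + x×2.86 + (z_c − 1.07 − 10.6 − x)×3.28
The z_c×3.28 term appears on both sides and cancels. Collect the known terms of each column as K = Σ(ρt)_known − 3.28 × (depth of known layers): K_A = 94.5458 − 3.28×33.85 = −16.4822; K_B = 29.998 − 3.28×(1.07 + 10.6) = −8.2796.
Balance: K_A = K_B − x×(3.28 − 2.86), so x = (K_B − K_A)/(3.28 − 2.86) = 8.2026/0.42 = 19.5 km.

19.5 km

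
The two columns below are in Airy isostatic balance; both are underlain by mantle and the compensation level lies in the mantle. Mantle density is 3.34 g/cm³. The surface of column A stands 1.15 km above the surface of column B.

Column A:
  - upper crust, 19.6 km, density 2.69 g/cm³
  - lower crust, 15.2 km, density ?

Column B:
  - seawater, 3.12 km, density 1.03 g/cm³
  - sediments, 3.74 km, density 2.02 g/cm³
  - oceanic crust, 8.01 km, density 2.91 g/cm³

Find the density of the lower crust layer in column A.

2.9 g/cm³

Take the compensation level at the base of the deeper column (depth z_c below the surface of column A) and equate Σ ρ_i t_i down to z_c; mantle fills any gap and the z_c terms cancel.
Column A: 19.6×2.69 + 15.2×ρ + (z_c − 34.8)×3.34
Column B: 1.15×0 + 3.12×1.03 + 3.74×2.02 + 8.01×2.91 + (z_c − 1.15 − 14.87)×3.34
The z_c×3.34 term appears on both sides and cancels. Collect the known terms of each column as K = Σ(ρt)_known − 3.34 × (depth of known layers): K_A = 52.724 − 3.34×34.8 = −63.508; K_B = 34.0775 − 3.34×(1.15 + 14.87) = −19.4293.
Balance: K_A + 15.2×ρ = K_B, so ρ = (K_B − K_A)/15.2 = 44.0787/15.2 = 2.9 g/cm³.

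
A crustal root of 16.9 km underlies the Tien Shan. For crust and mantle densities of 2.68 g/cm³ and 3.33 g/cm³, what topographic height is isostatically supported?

For local isostatic compensation: ρ_c h = (ρ_m − ρ_c) r.
h = r (ρ_m − ρ_c) / ρ_c = 16.9 km × (3.33 − 2.68) / 2.68 = 4.1 km.

4.1 km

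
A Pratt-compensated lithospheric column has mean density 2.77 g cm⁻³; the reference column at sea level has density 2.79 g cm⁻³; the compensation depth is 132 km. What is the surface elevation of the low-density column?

ρ_ref D = ρ (D + h) → h = D (ρ_ref − ρ)/ρ.
h = 132 km × (2.79 − 2.77)/2.77 = 0.953 km.

0.953 km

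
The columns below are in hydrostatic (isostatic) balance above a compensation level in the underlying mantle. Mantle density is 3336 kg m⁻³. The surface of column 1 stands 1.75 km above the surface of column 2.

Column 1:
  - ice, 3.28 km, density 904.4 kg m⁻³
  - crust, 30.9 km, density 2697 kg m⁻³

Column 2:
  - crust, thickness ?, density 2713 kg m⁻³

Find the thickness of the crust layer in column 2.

35.1 km

Take the compensation level at the base of the deeper column (depth z_c below the surface of column 1) and equate Σ ρ_i t_i down to z_c; mantle fills any gap and the z_c terms cancel.
Column 1: 3.28×904.4 + 30.9×2697 + (z_c − 34.18)×3336
Column 2: 1.75×0 + x×2713 + (z_c − 1.75 − 0 − x)×3336
The z_c×3336 term appears on both sides and cancels. Collect the known terms of each column as K = Σ(ρt)_known − 3336 × (depth of known layers): K_1 = 86303.732 − 3336×34.18 = −27720.748; K_2 = 0 − 3336×(1.75 + 0) = −5838.
Balance: K_1 = K_2 − x×(3336 − 2713), so x = (K_2 − K_1)/(3336 − 2713) = 21882.7/623 = 35.1 km.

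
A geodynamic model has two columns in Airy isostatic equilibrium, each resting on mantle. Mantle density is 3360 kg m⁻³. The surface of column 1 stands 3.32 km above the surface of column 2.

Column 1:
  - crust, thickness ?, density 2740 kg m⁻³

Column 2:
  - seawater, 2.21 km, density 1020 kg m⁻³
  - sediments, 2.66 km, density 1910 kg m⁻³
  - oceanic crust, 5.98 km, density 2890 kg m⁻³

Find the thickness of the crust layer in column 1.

Take the compensation level at the base of the deeper column (depth z_c below the surface of column 1) and equate Σ ρ_i t_i down to z_c; mantle fills any gap and the z_c terms cancel.
Column 1: x×2740 + (z_c − 0 − x)×3360
Column 2: 3.32×0 + 2.21×1020 + 2.66×1910 + 5.98×2890 + (z_c − 3.32 − 10.85)×3360
The z_c×3360 term appears on both sides and cancels. Collect the known terms of each column as K = Σ(ρt)_known − 3360 × (depth of known layers): K_1 = 0 − 3360×0 = 0; K_2 = 24617 − 3360×(3.32 + 10.85) = −22994.2.
Balance: K_1 − x×(3360 − 2740) = K_2, so x = (K_1 − K_2)/(3360 − 2740) = 22994.2/620 = 37.1 km.

37.1 km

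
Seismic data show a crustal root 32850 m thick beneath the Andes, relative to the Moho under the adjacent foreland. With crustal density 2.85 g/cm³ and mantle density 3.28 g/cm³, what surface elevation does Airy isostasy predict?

4960 m

In Airy isostatic equilibrium: ρ_c h = (ρ_m − ρ_c) r.
h = r (ρ_m − ρ_c) / ρ_c = 32850 m × (3.28 − 2.85) / 2.85 = 4960 m.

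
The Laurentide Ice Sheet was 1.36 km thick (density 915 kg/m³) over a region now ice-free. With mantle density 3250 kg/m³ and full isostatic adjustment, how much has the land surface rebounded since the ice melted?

0.383 km

Removing the load lets mantle flow back in; uplift u satisfies ρ_ice t = ρ_m u.
u = t ρ_ice/ρ_m = 1.36 km × 915/3250 = 0.383 km.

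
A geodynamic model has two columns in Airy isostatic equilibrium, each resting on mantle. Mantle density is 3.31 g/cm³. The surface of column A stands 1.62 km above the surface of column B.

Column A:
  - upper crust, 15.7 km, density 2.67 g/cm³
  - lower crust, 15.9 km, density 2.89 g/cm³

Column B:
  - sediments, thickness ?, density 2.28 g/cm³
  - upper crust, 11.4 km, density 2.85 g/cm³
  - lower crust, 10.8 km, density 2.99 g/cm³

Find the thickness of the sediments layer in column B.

Take the compensation level at the base of the deeper column (depth z_c below the surface of column A) and equate Σ ρ_i t_i down to z_c; mantle fills any gap and the z_c terms cancel.
Column A: 15.7×2.67 + 15.9×2.89 + (z_c − 31.6)×3.31
Column B: 1.62×0 + x×2.28 + 11.4×2.85 + 10.8×2.99 + (z_c − 1.62 − 22.2 − x)×3.31
The z_c×3.31 term appears on both sides and cancels. Collect the known terms of each column as K = Σ(ρt)_known − 3.31 × (depth of known layers): K_A = 87.87 − 3.31×31.6 = −16.726; K_B = 64.782 − 3.31×(1.62 + 22.2) = −14.0622.
Balance: K_A = K_B − x×(3.31 − 2.28), so x = (K_B − K_A)/(3.31 − 2.28) = 2.6638/1.03 = 2.59 km.

2.59 km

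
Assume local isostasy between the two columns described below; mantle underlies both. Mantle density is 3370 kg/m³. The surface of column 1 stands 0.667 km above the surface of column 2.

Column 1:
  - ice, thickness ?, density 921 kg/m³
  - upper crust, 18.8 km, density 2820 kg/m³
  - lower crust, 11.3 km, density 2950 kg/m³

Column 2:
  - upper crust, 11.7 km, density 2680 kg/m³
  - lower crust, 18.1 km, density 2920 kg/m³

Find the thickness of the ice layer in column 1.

Take the compensation level at the base of the deeper column (depth z_c below the surface of column 1) and equate Σ ρ_i t_i down to z_c; mantle fills any gap and the z_c terms cancel.
Column 1: x×921 + 18.8×2820 + 11.3×2950 + (z_c − 30.1 − x)×3370
Column 2: 0.667×0 + 11.7×2680 + 18.1×2920 + (z_c − 0.667 − 29.8)×3370
The z_c×3370 term appears on both sides and cancels. Collect the known terms of each column as K = Σ(ρt)_known − 3370 × (depth of known layers): K_1 = 86351 − 3370×30.1 = −15086; K_2 = 84208 − 3370×(0.667 + 29.8) = −18465.79.
Balance: K_1 − x×(3370 − 921) = K_2, so x = (K_1 − K_2)/(3370 − 921) = 3379.79/2449 = 1.38 km.

1.38 km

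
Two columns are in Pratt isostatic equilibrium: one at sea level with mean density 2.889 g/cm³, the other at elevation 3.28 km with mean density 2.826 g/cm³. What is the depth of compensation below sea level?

147 km

ρ_ref D = ρ (D + h) → D (ρ_ref − ρ) = ρ h.
D = ρ h/(ρ_ref − ρ) = 2.826 × 3.28 km/(2.889 − 2.826) = 147 km.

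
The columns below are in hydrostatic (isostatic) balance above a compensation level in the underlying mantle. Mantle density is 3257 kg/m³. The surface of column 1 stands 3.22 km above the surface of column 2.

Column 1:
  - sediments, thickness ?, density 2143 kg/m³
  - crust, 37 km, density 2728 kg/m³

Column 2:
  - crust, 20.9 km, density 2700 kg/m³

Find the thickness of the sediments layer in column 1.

Take the compensation level at the base of the deeper column (depth z_c below the surface of column 1) and equate Σ ρ_i t_i down to z_c; mantle fills any gap and the z_c terms cancel.
Column 1: x×2143 + 37×2728 + (z_c − 37 − x)×3257
Column 2: 3.22×0 + 20.9×2700 + (z_c − 3.22 − 20.9)×3257
The z_c×3257 term appears on both sides and cancels. Collect the known terms of each column as K = Σ(ρt)_known − 3257 × (depth of known layers): K_1 = 100936 − 3257×37 = −19573; K_2 = 56430 − 3257×(3.22 + 20.9) = −22128.84.
Balance: K_1 − x×(3257 − 2143) = K_2, so x = (K_1 − K_2)/(3257 − 2143) = 2555.84/1114 = 2.29 km.

2.29 km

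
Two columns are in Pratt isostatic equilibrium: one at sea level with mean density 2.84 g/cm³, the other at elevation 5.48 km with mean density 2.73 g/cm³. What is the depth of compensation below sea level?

ρ_ref D = ρ (D + h) → D (ρ_ref − ρ) = ρ h.
D = ρ h/(ρ_ref − ρ) = 2.73 × 5.48 km/(2.84 − 2.73) = 136 km.

136 km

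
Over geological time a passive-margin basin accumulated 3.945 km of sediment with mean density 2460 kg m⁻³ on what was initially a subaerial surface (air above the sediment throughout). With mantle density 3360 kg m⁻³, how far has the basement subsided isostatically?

2.89 km

Subaerial load: s = t ρ_sed / ρ_m = 3.945 km × 2460/3360 = 2.89 km.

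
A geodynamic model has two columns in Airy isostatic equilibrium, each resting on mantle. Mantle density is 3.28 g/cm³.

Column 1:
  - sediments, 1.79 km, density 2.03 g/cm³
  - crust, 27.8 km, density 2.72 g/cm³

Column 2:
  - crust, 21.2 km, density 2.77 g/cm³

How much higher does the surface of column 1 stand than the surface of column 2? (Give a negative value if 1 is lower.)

2.13 km

For any compensation level in the mantle, the mantle terms cancel and isostasy reduces to e = (Σt_1 − Σt_2) − (Σ(ρt)_1 − Σ(ρt)_2) / ρ_m.
Σt_1 = 29.59 km; Σt_2 = 21.2 km; Σ(ρt)_1 = 79.2497; Σ(ρt)_2 = 58.724 (in km·g/cm³).
e = (29.59 − 21.2) − (79.2497 − 58.724) / 3.28 = 2.13 km.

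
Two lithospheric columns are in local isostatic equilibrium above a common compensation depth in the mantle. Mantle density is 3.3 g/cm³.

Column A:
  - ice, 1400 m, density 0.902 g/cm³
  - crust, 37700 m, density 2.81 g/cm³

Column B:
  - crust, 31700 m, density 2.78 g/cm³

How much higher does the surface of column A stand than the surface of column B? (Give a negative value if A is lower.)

For any compensation level in the mantle, the mantle terms cancel and isostasy reduces to e = (Σt_A − Σt_B) − (Σ(ρt)_A − Σ(ρt)_B) / ρ_m.
Σt_A = 39100 m; Σt_B = 31700 m; Σ(ρt)_A = 107199.8; Σ(ρt)_B = 88126 (in m·g/cm³).
e = (39100 − 31700) − (107199.8 − 88126) / 3.3 = 1620 m.

1620 m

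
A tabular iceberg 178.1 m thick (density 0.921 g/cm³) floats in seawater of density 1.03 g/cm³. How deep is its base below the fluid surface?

159 m

Draft d = t ρ_obj/ρ_fluid = 178.1 m × 0.921/1.03 = 159 m.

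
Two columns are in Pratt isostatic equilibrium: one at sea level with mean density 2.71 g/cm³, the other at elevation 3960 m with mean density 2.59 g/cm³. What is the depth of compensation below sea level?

85500 m

ρ_ref D = ρ (D + h) → D (ρ_ref − ρ) = ρ h.
D = ρ h/(ρ_ref − ρ) = 2.59 × 3960 m/(2.71 − 2.59) = 85500 m.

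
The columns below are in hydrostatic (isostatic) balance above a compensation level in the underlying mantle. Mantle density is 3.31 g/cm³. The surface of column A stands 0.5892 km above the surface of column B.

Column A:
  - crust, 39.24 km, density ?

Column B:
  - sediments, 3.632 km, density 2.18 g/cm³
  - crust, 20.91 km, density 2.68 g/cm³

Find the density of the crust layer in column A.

2.82 g/cm³

Take the compensation level at the base of the deeper column (depth z_c below the surface of column A) and equate Σ ρ_i t_i down to z_c; mantle fills any gap and the z_c terms cancel.
Column A: 39.24×ρ + (z_c − 39.24)×3.31
Column B: 0.5892×0 + 3.632×2.18 + 20.91×2.68 + (z_c − 0.5892 − 24.542)×3.31
The z_c×3.31 term appears on both sides and cancels. Collect the known terms of each column as K = Σ(ρt)_known − 3.31 × (depth of known layers): K_A = 0 − 3.31×39.24 = −129.8844; K_B = 63.95656 − 3.31×(0.5892 + 24.542) = −19.227712.
Balance: K_A + 39.24×ρ = K_B, so ρ = (K_B − K_A)/39.24 = 110.657/39.24 = 2.82 g/cm³.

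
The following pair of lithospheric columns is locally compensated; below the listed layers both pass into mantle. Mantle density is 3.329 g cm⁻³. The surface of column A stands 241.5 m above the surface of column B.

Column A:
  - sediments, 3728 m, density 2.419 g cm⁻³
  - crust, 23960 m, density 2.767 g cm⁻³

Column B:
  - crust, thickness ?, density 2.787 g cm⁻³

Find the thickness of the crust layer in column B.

29600 m

Take the compensation level at the base of the deeper column (depth z_c below the surface of column A) and equate Σ ρ_i t_i down to z_c; mantle fills any gap and the z_c terms cancel.
Column A: 3728×2.419 + 23960×2.767 + (z_c − 27688)×3.329
Column B: 241.5×0 + x×2.787 + (z_c − 241.5 − 0 − x)×3.329
The z_c×3.329 term appears on both sides and cancels. Collect the known terms of each column as K = Σ(ρt)_known − 3.329 × (depth of known layers): K_A = 75315.352 − 3.329×27688 = −16858; K_B = 0 − 3.329×(241.5 + 0) = −803.9535.
Balance: K_A = K_B − x×(3.329 − 2.787), so x = (K_B − K_A)/(3.329 − 2.787) = 16054/0.542 = 29600 m.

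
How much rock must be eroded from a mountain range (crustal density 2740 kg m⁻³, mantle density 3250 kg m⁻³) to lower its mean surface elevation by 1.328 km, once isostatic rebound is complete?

8.46 km

Net drop Δ = e − u = e − e ρ_c/ρ_m = e (ρ_m − ρ_c)/ρ_m.
e = Δ ρ_m/(ρ_m − ρ_c) = 1.328 km × 3250/510 = 8.46 km.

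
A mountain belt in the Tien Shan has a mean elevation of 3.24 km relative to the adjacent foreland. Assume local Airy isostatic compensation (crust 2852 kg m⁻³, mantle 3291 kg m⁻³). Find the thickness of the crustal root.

21 km

In Airy isostatic equilibrium: the weight of the topography is balanced by the buoyancy of the root, ρ_c h = (ρ_m − ρ_c) r.
r = h · ρ_c / (ρ_m − ρ_c) = 3.24 km × 2852 / (3291 − 2852) = 21 km.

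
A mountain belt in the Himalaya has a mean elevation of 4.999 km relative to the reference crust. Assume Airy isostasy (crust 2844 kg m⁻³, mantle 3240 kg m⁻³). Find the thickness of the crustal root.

35.9 km

By Archimedes' principle applied to the lithosphere: the weight of the topography is balanced by the buoyancy of the root, ρ_c h = (ρ_m − ρ_c) r.
r = h · ρ_c / (ρ_m − ρ_c) = 4.999 km × 2844 / (3240 − 2844) = 35.9 km.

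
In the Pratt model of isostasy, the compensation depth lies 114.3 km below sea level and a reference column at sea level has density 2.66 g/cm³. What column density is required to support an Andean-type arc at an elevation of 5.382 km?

2.54 g/cm³

Pratt balance: ρ_ref D = ρ (D + h).
ρ = ρ_ref D/(D + h) = 2.66 × 114.3 km/(114.3 km + 5.382 km) = 2.54 g/cm³.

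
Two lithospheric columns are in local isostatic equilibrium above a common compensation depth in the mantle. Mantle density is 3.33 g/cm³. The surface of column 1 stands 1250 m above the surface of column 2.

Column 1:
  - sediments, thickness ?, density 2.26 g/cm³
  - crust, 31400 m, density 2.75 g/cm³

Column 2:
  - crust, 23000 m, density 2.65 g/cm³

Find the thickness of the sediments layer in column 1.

Take the compensation level at the base of the deeper column (depth z_c below the surface of column 1) and equate Σ ρ_i t_i down to z_c; mantle fills any gap and the z_c terms cancel.
Column 1: x×2.26 + 31400×2.75 + (z_c − 31400 − x)×3.33
Column 2: 1250×0 + 23000×2.65 + (z_c − 1250 − 23000)×3.33
The z_c×3.33 term appears on both sides and cancels. Collect the known terms of each column as K = Σ(ρt)_known − 3.33 × (depth of known layers): K_1 = 86350 − 3.33×31400 = −18212; K_2 = 60950 − 3.33×(1250 + 23000) = −19802.5.
Balance: K_1 − x×(3.33 − 2.26) = K_2, so x = (K_1 − K_2)/(3.33 − 2.26) = 1590.5/1.07 = 1490 m.

1490 m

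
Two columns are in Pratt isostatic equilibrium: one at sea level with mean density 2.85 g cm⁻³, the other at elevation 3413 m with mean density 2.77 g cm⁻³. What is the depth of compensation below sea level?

ρ_ref D = ρ (D + h) → D (ρ_ref − ρ) = ρ h.
D = ρ h/(ρ_ref − ρ) = 2.77 × 3413 m/(2.85 − 2.77) = 118000 m.

118000 m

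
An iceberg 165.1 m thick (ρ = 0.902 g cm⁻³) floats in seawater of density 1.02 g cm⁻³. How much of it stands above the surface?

Floating equilibrium: submerged depth d = t ρ_obj/ρ_fluid = 165.1 m × 0.902/1.02 = 146 m.
Freeboard = t − d = 165.1 m − 146 m = 19.1 m.

19.1 m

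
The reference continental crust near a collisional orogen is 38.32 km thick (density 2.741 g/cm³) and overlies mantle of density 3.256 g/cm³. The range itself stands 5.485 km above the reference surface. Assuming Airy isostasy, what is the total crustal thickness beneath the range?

73 km

Root depth r = h ρ_c / (ρ_m − ρ_c) = 5.485 km × 2.741 / 0.515 = 29.19 km.
Total thickness = T + h + r = 38.32 km + 5.485 km + 29.19 km = 73 km.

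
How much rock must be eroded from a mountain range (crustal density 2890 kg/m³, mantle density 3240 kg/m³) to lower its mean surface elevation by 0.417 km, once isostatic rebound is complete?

3.86 km

Net drop Δ = e − u = e − e ρ_c/ρ_m = e (ρ_m − ρ_c)/ρ_m.
e = Δ ρ_m/(ρ_m − ρ_c) = 0.417 km × 3240/350 = 3.86 km.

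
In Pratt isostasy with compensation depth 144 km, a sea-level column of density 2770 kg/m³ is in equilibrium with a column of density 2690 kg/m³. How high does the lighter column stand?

4.28 km

ρ_ref D = ρ (D + h) → h = D (ρ_ref − ρ)/ρ.
h = 144 km × (2770 − 2690)/2690 = 4.28 km.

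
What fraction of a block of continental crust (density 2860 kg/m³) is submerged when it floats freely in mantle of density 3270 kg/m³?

Submerged fraction = ρ_obj/ρ_fluid = 2860/3270 = 87.5%.

87.5%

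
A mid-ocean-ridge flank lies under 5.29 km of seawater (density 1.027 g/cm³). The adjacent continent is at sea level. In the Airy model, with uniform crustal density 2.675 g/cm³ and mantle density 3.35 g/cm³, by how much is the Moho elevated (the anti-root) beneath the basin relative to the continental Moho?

Equating mass per unit area of the two columns: replacing crust with seawater at the top is compensated by replacing crust with mantle at the base: d (ρ_c − ρ_w) = a (ρ_m − ρ_c).
a = d (ρ_c − ρ_w)/(ρ_m − ρ_c) = 5.29 km × 1.648/0.675 = 12.9 km.

12.9 km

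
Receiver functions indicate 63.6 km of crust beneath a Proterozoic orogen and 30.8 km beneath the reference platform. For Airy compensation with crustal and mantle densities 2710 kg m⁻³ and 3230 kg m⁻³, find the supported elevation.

5.28 km

Excess crust Δ = 63.6 km − 30.8 km = 32.8 km, split between elevation h and root r with h + r = Δ.
Airy balance ρ_c h = (ρ_m − ρ_c) r gives r = h ρ_c/(ρ_m − ρ_c), so h (1 + ρ_c/(ρ_m − ρ_c)) = Δ, i.e. h = Δ (ρ_m − ρ_c)/ρ_m.
h = 32.8 km × 520/3230 = 5.28 km.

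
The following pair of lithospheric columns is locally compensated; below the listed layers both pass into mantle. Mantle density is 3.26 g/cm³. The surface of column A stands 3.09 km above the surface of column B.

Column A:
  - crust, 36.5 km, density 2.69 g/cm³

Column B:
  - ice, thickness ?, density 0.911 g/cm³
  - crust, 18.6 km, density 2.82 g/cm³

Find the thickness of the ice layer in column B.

1.08 km

Take the compensation level at the base of the deeper column (depth z_c below the surface of column A) and equate Σ ρ_i t_i down to z_c; mantle fills any gap and the z_c terms cancel.
Column A: 36.5×2.69 + (z_c − 36.5)×3.26
Column B: 3.09×0 + x×0.911 + 18.6×2.82 + (z_c − 3.09 − 18.6 − x)×3.26
The z_c×3.26 term appears on both sides and cancels. Collect the known terms of each column as K = Σ(ρt)_known − 3.26 × (depth of known layers): K_A = 98.185 − 3.26×36.5 = −20.805; K_B = 52.452 − 3.26×(3.09 + 18.6) = −18.2574.
Balance: K_A = K_B − x×(3.26 − 0.911), so x = (K_B − K_A)/(3.26 − 0.911) = 2.5476/2.349 = 1.08 km.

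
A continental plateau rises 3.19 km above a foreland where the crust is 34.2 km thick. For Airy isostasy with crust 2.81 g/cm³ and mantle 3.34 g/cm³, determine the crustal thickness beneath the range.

54.3 km

Root depth r = h ρ_c / (ρ_m − ρ_c) = 3.19 km × 2.81 / 0.53 = 16.91 km.
Total thickness = T + h + r = 34.2 km + 3.19 km + 16.91 km = 54.3 km.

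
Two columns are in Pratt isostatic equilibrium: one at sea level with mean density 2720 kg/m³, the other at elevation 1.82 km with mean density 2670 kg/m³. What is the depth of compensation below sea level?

97.2 km

ρ_ref D = ρ (D + h) → D (ρ_ref − ρ) = ρ h.
D = ρ h/(ρ_ref − ρ) = 2670 × 1.82 km/(2720 − 2670) = 97.2 km.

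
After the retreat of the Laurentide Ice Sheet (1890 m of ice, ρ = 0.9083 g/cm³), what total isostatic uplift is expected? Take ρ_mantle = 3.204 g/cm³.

536 m

Removing the load lets mantle flow back in; uplift u satisfies ρ_ice t = ρ_m u.
u = t ρ_ice/ρ_m = 1890 m × 0.9083/3.204 = 536 m.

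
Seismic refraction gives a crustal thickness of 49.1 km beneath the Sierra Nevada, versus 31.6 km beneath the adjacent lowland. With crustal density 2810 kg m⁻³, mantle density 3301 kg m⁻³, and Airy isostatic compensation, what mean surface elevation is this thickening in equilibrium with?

Excess crust Δ = 49.1 km − 31.6 km = 17.5 km, split between elevation h and root r with h + r = Δ.
Airy balance ρ_c h = (ρ_m − ρ_c) r gives r = h ρ_c/(ρ_m − ρ_c), so h (1 + ρ_c/(ρ_m − ρ_c)) = Δ, i.e. h = Δ (ρ_m − ρ_c)/ρ_m.
h = 17.5 km × 491/3301 = 2.6 km.

2.6 km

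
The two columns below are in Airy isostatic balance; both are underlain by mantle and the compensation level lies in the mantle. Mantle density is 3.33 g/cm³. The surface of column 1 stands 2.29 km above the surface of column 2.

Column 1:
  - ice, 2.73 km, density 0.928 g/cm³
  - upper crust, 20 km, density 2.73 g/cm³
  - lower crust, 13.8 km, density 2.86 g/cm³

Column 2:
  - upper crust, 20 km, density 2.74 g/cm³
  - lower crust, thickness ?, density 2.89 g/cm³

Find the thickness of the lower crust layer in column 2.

12.8 km

Take the compensation level at the base of the deeper column (depth z_c below the surface of column 1) and equate Σ ρ_i t_i down to z_c; mantle fills any gap and the z_c terms cancel.
Column 1: 2.73×0.928 + 20×2.73 + 13.8×2.86 + (z_c − 36.53)×3.33
Column 2: 2.29×0 + 20×2.74 + x×2.89 + (z_c − 2.29 − 20 − x)×3.33
The z_c×3.33 term appears on both sides and cancels. Collect the known terms of each column as K = Σ(ρt)_known − 3.33 × (depth of known layers): K_1 = 96.60144 − 3.33×36.53 = −25.04346; K_2 = 54.8 − 3.33×(2.29 + 20) = −19.4257.
Balance: K_1 = K_2 − x×(3.33 − 2.89), so x = (K_2 − K_1)/(3.33 − 2.89) = 5.61776/0.44 = 12.8 km.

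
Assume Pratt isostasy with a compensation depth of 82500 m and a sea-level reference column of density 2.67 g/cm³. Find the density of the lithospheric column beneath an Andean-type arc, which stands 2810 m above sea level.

2.58 g/cm³

Pratt balance: ρ_ref D = ρ (D + h).
ρ = ρ_ref D/(D + h) = 2.67 × 82500 m/(82500 m + 2810 m) = 2.58 g/cm³.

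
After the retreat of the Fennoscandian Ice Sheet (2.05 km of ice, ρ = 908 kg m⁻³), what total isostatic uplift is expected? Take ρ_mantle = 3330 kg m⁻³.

Removing the load lets mantle flow back in; uplift u satisfies ρ_ice t = ρ_m u.
u = t ρ_ice/ρ_m = 2.05 km × 908/3330 = 0.559 km.

0.559 km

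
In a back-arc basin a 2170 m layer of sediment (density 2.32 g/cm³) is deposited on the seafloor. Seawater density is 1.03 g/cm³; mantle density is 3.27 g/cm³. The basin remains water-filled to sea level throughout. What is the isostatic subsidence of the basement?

1250 m

Submarine loading: the sediment displaces seawater, and the subsidence is in turn flooded, so s (ρ_m − ρ_w) = t (ρ_sed − ρ_w).
s = 2170 m × (2.32 − 1.03) / (3.27 − 1.03) = 1250 m.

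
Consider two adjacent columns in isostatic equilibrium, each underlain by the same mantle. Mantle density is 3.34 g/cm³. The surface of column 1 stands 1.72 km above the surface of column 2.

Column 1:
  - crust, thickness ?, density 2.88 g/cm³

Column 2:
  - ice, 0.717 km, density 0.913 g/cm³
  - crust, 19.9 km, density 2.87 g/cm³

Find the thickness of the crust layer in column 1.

Take the compensation level at the base of the deeper column (depth z_c below the surface of column 1) and equate Σ ρ_i t_i down to z_c; mantle fills any gap and the z_c terms cancel.
Column 1: x×2.88 + (z_c − 0 − x)×3.34
Column 2: 1.72×0 + 0.717×0.913 + 19.9×2.87 + (z_c − 1.72 − 20.617)×3.34
The z_c×3.34 term appears on both sides and cancels. Collect the known terms of each column as K = Σ(ρt)_known − 3.34 × (depth of known layers): K_1 = 0 − 3.34×0 = 0; K_2 = 57.767621 − 3.34×(1.72 + 20.617) = −16.837959.
Balance: K_1 − x×(3.34 − 2.88) = K_2, so x = (K_1 − K_2)/(3.34 − 2.88) = 16.838/0.46 = 36.6 km.

36.6 km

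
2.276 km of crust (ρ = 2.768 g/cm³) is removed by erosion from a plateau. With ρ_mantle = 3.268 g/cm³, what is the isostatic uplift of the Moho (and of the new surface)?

Unloading: uplift u = e ρ_c/ρ_m = 2.276 km × 2.768/3.268 = 1.93 km.

1.93 km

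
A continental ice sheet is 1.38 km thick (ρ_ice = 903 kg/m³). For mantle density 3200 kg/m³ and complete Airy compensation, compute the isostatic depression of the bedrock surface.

0.389 km

By Archimedes' principle applied to the lithosphere: the ice load ρ_ice t is balanced by mantle displaced below, ρ_m s.
s = t ρ_ice / ρ_m = 1.38 km × 903/3200 = 0.389 km.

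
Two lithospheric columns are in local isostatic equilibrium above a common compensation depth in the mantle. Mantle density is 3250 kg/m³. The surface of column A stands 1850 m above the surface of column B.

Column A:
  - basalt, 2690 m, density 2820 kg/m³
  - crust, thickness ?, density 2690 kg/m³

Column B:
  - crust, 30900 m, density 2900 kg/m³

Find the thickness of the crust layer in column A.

Take the compensation level at the base of the deeper column (depth z_c below the surface of column A) and equate Σ ρ_i t_i down to z_c; mantle fills any gap and the z_c terms cancel.
Column A: 2690×2820 + x×2690 + (z_c − 2690 − x)×3250
Column B: 1850×0 + 30900×2900 + (z_c − 1850 − 30900)×3250
The z_c×3250 term appears on both sides and cancels. Collect the known terms of each column as K = Σ(ρt)_known − 3250 × (depth of known layers): K_A = 7585800 − 3250×2690 = −1156700; K_B = 89610000 − 3250×(1850 + 30900) = −16827500.
Balance: K_A − x×(3250 − 2690) = K_B, so x = (K_A − K_B)/(3250 − 2690) = 15670800/560 = 28000 m.

28000 m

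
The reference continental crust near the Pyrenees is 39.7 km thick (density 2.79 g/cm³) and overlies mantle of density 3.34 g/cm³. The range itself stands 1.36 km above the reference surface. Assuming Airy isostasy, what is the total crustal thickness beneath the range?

48 km

Root depth r = h ρ_c / (ρ_m − ρ_c) = 1.36 km × 2.79 / 0.55 = 6.899 km.
Total thickness = T + h + r = 39.7 km + 1.36 km + 6.899 km = 48 km.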